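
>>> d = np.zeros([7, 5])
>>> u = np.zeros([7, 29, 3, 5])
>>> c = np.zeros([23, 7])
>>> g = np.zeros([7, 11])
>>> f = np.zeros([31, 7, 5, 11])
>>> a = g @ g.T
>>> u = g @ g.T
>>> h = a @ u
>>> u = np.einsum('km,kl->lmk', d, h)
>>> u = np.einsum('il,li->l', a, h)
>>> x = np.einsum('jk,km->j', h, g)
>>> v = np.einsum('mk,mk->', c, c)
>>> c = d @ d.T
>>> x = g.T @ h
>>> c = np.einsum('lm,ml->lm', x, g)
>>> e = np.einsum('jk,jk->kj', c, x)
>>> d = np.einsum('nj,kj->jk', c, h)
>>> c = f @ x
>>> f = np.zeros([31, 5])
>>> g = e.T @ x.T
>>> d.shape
(7, 7)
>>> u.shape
(7,)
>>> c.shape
(31, 7, 5, 7)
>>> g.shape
(11, 11)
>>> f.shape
(31, 5)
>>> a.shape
(7, 7)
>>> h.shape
(7, 7)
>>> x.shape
(11, 7)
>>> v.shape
()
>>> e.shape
(7, 11)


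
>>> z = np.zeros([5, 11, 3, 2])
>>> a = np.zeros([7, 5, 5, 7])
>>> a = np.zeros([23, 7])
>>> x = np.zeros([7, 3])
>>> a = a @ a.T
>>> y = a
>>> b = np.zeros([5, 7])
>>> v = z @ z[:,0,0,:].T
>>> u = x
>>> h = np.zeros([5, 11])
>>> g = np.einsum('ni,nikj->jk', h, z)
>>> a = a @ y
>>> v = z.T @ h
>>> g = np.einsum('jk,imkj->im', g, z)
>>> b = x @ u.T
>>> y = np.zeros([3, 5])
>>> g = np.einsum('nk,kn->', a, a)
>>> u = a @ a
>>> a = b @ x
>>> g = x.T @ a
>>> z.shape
(5, 11, 3, 2)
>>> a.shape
(7, 3)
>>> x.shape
(7, 3)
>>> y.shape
(3, 5)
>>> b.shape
(7, 7)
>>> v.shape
(2, 3, 11, 11)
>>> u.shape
(23, 23)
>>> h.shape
(5, 11)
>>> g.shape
(3, 3)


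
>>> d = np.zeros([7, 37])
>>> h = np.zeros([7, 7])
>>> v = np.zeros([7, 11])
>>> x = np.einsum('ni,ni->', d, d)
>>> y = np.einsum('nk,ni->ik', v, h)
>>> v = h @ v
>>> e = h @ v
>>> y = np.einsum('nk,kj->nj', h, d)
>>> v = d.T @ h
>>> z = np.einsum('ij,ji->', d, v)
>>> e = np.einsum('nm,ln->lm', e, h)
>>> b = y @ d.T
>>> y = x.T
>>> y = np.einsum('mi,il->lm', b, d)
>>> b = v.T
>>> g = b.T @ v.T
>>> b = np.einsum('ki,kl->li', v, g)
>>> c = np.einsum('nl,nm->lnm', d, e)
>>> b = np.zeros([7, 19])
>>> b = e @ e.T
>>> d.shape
(7, 37)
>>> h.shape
(7, 7)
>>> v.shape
(37, 7)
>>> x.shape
()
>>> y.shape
(37, 7)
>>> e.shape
(7, 11)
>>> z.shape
()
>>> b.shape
(7, 7)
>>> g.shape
(37, 37)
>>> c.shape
(37, 7, 11)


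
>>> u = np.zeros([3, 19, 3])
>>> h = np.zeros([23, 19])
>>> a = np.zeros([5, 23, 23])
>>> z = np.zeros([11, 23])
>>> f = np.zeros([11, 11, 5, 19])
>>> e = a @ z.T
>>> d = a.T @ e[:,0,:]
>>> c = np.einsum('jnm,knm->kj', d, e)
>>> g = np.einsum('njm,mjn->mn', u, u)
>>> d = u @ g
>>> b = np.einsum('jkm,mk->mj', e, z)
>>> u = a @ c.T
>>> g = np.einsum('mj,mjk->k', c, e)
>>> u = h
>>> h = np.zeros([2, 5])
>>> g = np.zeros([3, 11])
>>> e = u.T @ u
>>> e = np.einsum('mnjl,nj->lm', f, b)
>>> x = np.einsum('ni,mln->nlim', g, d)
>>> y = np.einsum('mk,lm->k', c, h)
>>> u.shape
(23, 19)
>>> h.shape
(2, 5)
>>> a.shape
(5, 23, 23)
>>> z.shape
(11, 23)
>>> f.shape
(11, 11, 5, 19)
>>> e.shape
(19, 11)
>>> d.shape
(3, 19, 3)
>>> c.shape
(5, 23)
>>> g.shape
(3, 11)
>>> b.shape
(11, 5)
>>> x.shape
(3, 19, 11, 3)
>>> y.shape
(23,)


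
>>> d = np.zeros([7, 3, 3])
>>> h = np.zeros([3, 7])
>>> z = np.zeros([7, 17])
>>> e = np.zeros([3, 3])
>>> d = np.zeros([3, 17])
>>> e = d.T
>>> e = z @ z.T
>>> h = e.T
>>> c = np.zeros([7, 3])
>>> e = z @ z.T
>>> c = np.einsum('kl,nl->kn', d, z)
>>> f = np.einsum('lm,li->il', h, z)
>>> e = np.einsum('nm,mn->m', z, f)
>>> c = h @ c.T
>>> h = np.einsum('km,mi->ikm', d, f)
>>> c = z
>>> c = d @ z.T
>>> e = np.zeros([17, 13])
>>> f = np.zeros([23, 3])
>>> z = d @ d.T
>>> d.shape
(3, 17)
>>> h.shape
(7, 3, 17)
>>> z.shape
(3, 3)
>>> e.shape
(17, 13)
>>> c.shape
(3, 7)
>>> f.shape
(23, 3)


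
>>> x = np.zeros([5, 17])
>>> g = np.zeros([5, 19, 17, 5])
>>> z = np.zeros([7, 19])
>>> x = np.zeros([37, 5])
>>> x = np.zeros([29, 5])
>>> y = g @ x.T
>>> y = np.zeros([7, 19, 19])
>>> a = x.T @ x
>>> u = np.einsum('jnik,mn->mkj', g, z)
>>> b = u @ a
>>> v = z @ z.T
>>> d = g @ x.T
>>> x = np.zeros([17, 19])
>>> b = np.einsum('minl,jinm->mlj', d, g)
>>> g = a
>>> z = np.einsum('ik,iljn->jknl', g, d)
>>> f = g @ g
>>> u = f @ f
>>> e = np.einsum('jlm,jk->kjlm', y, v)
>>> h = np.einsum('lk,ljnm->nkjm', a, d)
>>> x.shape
(17, 19)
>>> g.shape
(5, 5)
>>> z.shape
(17, 5, 29, 19)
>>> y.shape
(7, 19, 19)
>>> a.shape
(5, 5)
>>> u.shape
(5, 5)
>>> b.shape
(5, 29, 5)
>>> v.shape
(7, 7)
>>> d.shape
(5, 19, 17, 29)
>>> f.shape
(5, 5)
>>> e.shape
(7, 7, 19, 19)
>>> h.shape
(17, 5, 19, 29)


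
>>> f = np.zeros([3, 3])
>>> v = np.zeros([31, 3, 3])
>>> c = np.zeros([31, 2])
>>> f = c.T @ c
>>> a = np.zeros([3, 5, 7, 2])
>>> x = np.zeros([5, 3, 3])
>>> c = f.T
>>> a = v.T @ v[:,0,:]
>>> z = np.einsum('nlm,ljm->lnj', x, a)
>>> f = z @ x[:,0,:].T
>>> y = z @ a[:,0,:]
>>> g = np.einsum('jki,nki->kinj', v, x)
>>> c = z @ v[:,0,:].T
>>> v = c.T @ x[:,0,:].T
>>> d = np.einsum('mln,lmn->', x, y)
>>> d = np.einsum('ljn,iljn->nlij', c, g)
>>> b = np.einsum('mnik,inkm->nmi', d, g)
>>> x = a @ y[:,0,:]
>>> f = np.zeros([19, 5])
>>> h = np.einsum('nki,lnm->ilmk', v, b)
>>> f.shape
(19, 5)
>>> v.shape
(31, 5, 5)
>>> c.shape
(3, 5, 31)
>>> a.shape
(3, 3, 3)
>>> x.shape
(3, 3, 3)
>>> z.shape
(3, 5, 3)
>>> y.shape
(3, 5, 3)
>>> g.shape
(3, 3, 5, 31)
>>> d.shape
(31, 3, 3, 5)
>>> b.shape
(3, 31, 3)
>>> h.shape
(5, 3, 3, 5)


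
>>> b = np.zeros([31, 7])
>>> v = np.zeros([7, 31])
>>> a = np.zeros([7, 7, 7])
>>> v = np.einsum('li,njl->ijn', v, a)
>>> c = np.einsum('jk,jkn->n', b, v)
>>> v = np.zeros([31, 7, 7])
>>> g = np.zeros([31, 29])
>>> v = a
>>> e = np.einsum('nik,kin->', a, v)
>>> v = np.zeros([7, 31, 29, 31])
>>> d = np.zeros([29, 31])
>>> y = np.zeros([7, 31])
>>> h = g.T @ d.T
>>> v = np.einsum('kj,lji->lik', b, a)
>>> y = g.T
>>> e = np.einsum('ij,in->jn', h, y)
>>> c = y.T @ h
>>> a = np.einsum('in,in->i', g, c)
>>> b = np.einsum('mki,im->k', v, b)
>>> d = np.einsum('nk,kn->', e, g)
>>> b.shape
(7,)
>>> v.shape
(7, 7, 31)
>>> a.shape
(31,)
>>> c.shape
(31, 29)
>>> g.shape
(31, 29)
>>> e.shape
(29, 31)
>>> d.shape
()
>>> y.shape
(29, 31)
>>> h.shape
(29, 29)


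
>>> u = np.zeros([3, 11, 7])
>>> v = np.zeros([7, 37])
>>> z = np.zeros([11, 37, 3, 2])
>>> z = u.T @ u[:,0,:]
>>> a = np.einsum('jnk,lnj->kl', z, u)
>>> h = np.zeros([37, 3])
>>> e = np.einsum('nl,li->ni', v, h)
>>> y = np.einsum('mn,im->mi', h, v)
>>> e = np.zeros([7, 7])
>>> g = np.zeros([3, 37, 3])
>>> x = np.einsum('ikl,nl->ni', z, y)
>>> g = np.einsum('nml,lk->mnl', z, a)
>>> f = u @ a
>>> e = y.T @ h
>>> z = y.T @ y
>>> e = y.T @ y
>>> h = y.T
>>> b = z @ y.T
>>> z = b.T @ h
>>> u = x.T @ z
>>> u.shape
(7, 37)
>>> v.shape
(7, 37)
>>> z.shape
(37, 37)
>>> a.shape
(7, 3)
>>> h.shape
(7, 37)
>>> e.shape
(7, 7)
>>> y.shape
(37, 7)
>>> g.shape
(11, 7, 7)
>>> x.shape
(37, 7)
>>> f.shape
(3, 11, 3)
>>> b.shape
(7, 37)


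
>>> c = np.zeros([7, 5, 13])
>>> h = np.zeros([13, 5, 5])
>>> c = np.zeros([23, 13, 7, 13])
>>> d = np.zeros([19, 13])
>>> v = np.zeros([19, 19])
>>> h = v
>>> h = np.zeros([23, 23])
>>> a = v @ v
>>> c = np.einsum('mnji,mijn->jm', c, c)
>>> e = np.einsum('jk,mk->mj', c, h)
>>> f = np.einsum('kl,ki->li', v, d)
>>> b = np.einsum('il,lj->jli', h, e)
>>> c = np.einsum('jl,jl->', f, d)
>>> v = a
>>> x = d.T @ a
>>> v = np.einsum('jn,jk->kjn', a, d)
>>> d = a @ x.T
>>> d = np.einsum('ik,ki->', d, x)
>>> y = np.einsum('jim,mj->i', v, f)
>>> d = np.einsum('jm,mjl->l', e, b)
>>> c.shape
()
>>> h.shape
(23, 23)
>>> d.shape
(23,)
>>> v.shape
(13, 19, 19)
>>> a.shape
(19, 19)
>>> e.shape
(23, 7)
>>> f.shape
(19, 13)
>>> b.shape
(7, 23, 23)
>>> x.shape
(13, 19)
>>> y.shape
(19,)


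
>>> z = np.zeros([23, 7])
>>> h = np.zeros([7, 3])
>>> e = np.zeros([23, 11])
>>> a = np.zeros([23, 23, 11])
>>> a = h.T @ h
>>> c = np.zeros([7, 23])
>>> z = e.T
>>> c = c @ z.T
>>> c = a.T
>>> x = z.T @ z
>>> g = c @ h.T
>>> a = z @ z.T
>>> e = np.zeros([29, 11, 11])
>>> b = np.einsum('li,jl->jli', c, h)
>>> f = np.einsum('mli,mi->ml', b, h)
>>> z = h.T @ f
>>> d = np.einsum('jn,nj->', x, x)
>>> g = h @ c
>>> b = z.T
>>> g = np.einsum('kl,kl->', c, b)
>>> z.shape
(3, 3)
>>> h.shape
(7, 3)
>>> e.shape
(29, 11, 11)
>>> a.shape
(11, 11)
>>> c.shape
(3, 3)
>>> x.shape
(23, 23)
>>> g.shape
()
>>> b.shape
(3, 3)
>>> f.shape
(7, 3)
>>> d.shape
()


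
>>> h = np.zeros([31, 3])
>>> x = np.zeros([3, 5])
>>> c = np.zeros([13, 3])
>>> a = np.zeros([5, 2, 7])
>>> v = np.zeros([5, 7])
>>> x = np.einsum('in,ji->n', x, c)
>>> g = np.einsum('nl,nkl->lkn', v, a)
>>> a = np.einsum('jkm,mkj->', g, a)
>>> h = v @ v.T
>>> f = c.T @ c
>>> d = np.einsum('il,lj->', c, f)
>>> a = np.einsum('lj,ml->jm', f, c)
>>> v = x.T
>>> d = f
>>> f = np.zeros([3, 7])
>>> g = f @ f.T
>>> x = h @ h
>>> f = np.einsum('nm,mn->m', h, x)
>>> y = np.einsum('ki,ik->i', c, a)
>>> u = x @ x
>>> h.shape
(5, 5)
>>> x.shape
(5, 5)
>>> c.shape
(13, 3)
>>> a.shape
(3, 13)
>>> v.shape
(5,)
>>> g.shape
(3, 3)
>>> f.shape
(5,)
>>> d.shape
(3, 3)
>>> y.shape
(3,)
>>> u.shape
(5, 5)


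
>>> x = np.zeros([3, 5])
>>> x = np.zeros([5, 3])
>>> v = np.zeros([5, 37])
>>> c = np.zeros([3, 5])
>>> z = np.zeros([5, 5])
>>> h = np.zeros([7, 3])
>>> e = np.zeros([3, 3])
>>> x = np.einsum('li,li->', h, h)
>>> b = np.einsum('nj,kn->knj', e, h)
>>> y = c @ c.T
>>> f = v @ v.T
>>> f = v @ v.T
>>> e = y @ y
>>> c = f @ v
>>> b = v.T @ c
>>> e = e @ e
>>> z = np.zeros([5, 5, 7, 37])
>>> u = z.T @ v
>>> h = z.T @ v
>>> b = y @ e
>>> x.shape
()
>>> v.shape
(5, 37)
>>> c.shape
(5, 37)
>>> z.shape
(5, 5, 7, 37)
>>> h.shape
(37, 7, 5, 37)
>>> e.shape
(3, 3)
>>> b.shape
(3, 3)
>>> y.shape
(3, 3)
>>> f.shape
(5, 5)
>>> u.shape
(37, 7, 5, 37)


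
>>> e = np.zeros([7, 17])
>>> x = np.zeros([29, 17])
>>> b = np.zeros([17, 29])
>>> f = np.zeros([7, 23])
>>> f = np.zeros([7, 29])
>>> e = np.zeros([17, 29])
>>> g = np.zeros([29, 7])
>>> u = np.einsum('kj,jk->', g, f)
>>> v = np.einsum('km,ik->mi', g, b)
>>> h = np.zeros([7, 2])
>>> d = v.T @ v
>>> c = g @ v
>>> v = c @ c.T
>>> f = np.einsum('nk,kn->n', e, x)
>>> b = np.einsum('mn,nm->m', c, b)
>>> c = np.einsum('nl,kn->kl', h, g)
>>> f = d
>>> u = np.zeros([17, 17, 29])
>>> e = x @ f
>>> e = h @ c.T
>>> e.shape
(7, 29)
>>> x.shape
(29, 17)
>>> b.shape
(29,)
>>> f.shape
(17, 17)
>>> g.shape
(29, 7)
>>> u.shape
(17, 17, 29)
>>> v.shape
(29, 29)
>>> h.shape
(7, 2)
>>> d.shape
(17, 17)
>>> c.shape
(29, 2)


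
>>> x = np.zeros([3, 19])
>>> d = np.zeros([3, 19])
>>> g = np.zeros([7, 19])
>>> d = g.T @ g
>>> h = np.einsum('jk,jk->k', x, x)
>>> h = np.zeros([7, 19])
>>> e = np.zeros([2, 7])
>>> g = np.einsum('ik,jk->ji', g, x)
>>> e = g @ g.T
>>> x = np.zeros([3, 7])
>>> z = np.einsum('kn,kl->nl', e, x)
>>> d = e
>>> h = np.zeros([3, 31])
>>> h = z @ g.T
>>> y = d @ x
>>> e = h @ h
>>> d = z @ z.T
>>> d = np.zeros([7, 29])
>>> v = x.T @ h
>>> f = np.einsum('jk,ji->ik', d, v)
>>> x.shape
(3, 7)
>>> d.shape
(7, 29)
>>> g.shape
(3, 7)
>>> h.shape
(3, 3)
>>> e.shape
(3, 3)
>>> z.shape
(3, 7)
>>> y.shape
(3, 7)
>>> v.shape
(7, 3)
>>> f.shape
(3, 29)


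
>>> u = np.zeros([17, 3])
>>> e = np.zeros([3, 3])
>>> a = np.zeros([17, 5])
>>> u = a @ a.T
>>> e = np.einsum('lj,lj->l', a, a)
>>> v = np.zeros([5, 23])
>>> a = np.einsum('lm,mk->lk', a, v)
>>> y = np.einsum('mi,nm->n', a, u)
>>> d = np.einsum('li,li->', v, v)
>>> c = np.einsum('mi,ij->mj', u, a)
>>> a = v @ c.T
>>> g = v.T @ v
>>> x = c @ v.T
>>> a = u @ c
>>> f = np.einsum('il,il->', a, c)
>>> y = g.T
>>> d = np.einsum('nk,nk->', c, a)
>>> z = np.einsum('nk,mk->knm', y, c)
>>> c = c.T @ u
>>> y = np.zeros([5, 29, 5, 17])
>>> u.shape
(17, 17)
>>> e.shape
(17,)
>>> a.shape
(17, 23)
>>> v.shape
(5, 23)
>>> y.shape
(5, 29, 5, 17)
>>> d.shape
()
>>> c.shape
(23, 17)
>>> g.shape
(23, 23)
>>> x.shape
(17, 5)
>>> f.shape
()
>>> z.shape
(23, 23, 17)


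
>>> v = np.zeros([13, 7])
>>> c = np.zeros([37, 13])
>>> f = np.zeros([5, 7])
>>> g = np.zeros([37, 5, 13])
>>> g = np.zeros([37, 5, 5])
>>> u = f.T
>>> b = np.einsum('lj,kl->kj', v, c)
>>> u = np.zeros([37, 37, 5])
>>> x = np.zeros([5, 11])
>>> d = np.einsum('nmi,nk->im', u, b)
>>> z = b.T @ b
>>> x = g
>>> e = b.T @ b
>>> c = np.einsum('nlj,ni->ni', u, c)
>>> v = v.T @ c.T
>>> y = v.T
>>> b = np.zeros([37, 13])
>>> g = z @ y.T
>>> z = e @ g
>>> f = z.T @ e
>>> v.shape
(7, 37)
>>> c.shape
(37, 13)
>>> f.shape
(37, 7)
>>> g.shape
(7, 37)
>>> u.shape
(37, 37, 5)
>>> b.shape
(37, 13)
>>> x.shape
(37, 5, 5)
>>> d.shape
(5, 37)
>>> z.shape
(7, 37)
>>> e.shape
(7, 7)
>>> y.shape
(37, 7)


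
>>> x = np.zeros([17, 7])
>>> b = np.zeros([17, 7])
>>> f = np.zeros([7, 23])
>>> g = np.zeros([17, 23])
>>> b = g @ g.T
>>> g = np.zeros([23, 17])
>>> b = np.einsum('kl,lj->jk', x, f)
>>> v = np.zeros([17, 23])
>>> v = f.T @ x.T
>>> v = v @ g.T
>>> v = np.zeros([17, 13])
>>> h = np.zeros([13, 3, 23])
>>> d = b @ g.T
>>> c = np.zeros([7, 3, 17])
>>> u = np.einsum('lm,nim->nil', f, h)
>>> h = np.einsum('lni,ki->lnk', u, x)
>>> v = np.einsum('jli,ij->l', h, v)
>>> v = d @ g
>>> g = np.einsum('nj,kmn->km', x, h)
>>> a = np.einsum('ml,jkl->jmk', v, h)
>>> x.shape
(17, 7)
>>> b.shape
(23, 17)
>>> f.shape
(7, 23)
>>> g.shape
(13, 3)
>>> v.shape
(23, 17)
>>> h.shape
(13, 3, 17)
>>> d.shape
(23, 23)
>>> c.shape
(7, 3, 17)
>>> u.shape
(13, 3, 7)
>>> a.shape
(13, 23, 3)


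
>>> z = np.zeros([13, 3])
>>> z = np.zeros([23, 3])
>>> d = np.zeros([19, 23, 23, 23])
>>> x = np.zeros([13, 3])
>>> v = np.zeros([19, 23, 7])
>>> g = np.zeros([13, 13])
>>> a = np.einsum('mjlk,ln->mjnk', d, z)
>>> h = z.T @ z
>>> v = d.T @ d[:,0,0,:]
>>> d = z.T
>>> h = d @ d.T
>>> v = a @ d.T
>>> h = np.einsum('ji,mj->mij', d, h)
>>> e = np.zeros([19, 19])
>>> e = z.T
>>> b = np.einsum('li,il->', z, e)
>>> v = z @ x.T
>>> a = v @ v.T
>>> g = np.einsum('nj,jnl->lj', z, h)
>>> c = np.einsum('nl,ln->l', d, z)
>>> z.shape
(23, 3)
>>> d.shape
(3, 23)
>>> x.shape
(13, 3)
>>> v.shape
(23, 13)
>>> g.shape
(3, 3)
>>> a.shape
(23, 23)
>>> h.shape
(3, 23, 3)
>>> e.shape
(3, 23)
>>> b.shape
()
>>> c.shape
(23,)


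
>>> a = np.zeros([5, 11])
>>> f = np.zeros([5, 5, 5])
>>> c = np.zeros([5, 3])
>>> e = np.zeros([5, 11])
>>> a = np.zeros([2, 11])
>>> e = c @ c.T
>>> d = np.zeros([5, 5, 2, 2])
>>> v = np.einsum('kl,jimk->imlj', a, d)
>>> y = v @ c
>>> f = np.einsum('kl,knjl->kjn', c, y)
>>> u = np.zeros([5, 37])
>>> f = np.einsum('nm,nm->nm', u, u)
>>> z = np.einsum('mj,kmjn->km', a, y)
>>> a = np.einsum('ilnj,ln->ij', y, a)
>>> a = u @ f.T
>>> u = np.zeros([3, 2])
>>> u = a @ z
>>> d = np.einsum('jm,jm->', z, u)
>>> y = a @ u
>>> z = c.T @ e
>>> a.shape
(5, 5)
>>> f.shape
(5, 37)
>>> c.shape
(5, 3)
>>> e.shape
(5, 5)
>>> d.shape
()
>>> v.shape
(5, 2, 11, 5)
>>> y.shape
(5, 2)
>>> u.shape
(5, 2)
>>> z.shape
(3, 5)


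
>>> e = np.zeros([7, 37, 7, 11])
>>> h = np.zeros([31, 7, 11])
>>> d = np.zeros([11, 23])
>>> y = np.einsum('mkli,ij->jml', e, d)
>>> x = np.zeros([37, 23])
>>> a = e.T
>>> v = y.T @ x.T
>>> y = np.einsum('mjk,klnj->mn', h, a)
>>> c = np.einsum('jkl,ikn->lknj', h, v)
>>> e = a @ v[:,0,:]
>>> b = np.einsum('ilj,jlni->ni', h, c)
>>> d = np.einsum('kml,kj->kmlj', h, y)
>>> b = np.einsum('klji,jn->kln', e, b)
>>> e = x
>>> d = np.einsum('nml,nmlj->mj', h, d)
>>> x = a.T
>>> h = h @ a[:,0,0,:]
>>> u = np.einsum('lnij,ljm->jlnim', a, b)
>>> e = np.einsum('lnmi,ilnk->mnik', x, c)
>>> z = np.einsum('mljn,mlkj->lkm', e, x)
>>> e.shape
(7, 37, 11, 31)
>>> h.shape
(31, 7, 7)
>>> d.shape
(7, 37)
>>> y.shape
(31, 37)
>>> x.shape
(7, 37, 7, 11)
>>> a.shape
(11, 7, 37, 7)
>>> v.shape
(7, 7, 37)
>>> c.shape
(11, 7, 37, 31)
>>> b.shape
(11, 7, 31)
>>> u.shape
(7, 11, 7, 37, 31)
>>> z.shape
(37, 7, 7)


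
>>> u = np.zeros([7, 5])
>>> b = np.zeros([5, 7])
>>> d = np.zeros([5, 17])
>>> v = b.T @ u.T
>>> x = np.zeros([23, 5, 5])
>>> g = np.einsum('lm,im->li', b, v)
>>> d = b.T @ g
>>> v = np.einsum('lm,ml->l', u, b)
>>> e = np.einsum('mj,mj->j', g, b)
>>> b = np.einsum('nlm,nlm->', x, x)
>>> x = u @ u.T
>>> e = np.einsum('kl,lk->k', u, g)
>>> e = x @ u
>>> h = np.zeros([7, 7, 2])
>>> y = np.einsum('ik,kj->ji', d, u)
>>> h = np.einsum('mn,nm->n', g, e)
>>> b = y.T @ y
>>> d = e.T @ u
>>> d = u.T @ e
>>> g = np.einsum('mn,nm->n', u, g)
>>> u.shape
(7, 5)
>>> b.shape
(7, 7)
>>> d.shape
(5, 5)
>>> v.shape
(7,)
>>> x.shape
(7, 7)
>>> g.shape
(5,)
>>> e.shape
(7, 5)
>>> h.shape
(7,)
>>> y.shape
(5, 7)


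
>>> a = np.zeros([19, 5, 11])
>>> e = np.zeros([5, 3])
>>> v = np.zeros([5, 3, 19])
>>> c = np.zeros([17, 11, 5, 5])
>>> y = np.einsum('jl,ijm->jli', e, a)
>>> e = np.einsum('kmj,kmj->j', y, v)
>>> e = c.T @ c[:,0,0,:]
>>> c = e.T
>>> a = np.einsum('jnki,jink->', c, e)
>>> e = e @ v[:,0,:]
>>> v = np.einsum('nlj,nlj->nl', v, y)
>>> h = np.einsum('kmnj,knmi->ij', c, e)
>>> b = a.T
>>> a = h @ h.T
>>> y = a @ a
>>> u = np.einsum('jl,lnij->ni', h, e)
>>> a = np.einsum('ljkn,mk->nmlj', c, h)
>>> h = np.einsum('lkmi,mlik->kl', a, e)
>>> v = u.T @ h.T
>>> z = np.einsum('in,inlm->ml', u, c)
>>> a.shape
(5, 19, 5, 11)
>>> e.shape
(5, 5, 11, 19)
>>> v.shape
(11, 19)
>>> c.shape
(5, 11, 5, 5)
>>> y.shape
(19, 19)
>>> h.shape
(19, 5)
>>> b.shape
()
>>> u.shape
(5, 11)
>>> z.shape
(5, 5)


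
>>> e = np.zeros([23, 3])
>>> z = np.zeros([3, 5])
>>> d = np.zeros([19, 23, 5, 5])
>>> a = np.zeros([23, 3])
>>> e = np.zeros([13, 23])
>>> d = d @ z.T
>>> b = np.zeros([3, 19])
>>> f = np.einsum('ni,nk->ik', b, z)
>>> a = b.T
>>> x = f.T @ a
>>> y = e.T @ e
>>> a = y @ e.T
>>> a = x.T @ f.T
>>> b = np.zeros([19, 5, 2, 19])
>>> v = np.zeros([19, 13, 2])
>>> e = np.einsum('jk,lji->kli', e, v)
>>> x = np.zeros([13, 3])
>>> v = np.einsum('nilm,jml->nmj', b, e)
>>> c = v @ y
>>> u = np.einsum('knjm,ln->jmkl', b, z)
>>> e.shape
(23, 19, 2)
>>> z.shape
(3, 5)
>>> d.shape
(19, 23, 5, 3)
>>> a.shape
(3, 19)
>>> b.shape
(19, 5, 2, 19)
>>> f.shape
(19, 5)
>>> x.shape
(13, 3)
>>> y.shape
(23, 23)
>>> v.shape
(19, 19, 23)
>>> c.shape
(19, 19, 23)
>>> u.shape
(2, 19, 19, 3)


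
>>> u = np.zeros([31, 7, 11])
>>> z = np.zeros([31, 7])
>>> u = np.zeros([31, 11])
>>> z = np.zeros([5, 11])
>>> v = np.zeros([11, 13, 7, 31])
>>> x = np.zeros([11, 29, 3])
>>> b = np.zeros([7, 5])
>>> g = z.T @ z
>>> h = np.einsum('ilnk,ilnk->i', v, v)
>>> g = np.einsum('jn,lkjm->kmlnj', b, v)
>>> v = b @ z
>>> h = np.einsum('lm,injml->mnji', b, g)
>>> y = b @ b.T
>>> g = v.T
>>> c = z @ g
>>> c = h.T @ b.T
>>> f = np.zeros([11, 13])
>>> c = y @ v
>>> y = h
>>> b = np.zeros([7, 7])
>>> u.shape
(31, 11)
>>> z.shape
(5, 11)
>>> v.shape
(7, 11)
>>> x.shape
(11, 29, 3)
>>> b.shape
(7, 7)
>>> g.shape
(11, 7)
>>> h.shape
(5, 31, 11, 13)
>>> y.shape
(5, 31, 11, 13)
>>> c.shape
(7, 11)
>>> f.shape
(11, 13)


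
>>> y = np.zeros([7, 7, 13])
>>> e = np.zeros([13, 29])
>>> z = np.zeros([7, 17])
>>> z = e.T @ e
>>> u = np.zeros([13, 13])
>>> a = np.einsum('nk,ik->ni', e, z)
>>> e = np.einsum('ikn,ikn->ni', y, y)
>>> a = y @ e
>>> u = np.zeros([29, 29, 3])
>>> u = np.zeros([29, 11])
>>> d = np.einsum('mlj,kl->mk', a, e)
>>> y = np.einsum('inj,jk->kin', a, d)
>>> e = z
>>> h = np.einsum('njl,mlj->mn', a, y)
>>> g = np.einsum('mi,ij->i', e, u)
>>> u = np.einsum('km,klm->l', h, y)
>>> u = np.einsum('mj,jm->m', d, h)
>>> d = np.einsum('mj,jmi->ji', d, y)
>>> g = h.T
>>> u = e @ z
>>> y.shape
(13, 7, 7)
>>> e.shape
(29, 29)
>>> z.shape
(29, 29)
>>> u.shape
(29, 29)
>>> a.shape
(7, 7, 7)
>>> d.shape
(13, 7)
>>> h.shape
(13, 7)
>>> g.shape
(7, 13)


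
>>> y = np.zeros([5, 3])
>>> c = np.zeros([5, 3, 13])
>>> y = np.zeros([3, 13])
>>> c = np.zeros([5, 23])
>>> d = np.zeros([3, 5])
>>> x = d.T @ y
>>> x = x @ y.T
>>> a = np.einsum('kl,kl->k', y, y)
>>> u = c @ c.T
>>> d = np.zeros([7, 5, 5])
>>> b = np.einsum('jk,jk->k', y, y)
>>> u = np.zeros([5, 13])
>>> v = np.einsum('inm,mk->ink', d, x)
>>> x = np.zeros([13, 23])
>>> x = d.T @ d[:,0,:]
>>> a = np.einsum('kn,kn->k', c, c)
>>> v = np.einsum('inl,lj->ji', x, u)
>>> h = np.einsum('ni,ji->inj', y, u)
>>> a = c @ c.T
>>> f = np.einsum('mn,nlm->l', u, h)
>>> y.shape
(3, 13)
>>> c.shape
(5, 23)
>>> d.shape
(7, 5, 5)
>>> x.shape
(5, 5, 5)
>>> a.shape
(5, 5)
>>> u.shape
(5, 13)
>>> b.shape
(13,)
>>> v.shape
(13, 5)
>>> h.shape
(13, 3, 5)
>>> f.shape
(3,)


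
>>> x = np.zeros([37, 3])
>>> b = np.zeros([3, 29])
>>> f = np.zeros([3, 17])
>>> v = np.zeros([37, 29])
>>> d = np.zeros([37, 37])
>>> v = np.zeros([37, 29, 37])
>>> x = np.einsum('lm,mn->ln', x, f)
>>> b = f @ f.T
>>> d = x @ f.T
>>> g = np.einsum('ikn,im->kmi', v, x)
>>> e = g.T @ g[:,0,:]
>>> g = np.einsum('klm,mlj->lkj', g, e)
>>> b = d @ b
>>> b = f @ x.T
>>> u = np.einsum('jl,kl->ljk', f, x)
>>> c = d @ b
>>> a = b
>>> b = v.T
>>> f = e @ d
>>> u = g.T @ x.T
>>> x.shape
(37, 17)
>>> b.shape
(37, 29, 37)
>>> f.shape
(37, 17, 3)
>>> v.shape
(37, 29, 37)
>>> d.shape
(37, 3)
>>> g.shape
(17, 29, 37)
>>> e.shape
(37, 17, 37)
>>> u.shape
(37, 29, 37)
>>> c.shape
(37, 37)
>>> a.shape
(3, 37)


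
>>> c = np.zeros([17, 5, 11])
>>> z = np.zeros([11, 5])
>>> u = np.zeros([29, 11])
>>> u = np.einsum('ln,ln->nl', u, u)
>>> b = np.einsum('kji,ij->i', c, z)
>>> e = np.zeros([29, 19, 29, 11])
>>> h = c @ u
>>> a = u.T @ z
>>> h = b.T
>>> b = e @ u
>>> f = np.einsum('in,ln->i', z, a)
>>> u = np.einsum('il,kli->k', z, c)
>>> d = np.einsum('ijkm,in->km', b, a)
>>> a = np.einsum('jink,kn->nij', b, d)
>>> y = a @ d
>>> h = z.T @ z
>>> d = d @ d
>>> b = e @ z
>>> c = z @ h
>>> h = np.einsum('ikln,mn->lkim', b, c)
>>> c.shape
(11, 5)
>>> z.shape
(11, 5)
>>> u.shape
(17,)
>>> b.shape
(29, 19, 29, 5)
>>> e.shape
(29, 19, 29, 11)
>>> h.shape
(29, 19, 29, 11)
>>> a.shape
(29, 19, 29)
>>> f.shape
(11,)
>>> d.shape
(29, 29)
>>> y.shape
(29, 19, 29)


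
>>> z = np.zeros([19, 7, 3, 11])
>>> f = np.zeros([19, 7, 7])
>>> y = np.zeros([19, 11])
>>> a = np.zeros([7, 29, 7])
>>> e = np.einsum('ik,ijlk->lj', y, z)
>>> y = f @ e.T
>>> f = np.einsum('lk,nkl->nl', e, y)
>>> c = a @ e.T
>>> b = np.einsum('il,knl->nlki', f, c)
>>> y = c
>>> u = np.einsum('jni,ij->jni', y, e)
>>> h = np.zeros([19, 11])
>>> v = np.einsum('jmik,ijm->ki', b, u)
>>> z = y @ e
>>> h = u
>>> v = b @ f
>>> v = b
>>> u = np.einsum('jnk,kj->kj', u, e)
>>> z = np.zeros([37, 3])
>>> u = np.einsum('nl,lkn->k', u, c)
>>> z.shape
(37, 3)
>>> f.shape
(19, 3)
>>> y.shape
(7, 29, 3)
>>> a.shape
(7, 29, 7)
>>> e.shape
(3, 7)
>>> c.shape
(7, 29, 3)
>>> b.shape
(29, 3, 7, 19)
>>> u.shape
(29,)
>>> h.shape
(7, 29, 3)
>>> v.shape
(29, 3, 7, 19)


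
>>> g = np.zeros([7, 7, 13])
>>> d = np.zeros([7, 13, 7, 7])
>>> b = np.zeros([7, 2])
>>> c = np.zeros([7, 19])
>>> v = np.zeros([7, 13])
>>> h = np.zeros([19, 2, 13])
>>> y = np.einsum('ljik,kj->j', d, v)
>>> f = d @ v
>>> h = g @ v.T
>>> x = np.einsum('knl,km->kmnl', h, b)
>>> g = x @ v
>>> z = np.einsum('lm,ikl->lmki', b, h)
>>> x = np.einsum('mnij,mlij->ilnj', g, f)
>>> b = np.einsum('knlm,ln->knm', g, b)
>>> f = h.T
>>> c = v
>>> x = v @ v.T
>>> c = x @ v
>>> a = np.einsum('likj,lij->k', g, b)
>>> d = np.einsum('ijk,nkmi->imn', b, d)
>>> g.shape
(7, 2, 7, 13)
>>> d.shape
(7, 7, 7)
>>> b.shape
(7, 2, 13)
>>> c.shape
(7, 13)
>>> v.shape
(7, 13)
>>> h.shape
(7, 7, 7)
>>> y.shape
(13,)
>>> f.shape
(7, 7, 7)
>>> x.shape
(7, 7)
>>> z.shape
(7, 2, 7, 7)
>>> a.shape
(7,)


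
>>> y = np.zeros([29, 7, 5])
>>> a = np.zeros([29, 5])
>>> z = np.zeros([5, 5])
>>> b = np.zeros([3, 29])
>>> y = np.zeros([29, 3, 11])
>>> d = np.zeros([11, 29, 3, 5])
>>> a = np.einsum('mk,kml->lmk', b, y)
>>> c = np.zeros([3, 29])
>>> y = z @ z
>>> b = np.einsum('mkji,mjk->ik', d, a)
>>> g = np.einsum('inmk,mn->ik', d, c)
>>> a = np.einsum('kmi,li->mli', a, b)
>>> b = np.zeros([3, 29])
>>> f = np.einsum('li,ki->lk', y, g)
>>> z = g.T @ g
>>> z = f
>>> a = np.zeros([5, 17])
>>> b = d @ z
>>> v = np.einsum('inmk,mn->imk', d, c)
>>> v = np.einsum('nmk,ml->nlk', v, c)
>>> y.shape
(5, 5)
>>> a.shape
(5, 17)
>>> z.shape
(5, 11)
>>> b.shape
(11, 29, 3, 11)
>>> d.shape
(11, 29, 3, 5)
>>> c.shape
(3, 29)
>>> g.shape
(11, 5)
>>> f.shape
(5, 11)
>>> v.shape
(11, 29, 5)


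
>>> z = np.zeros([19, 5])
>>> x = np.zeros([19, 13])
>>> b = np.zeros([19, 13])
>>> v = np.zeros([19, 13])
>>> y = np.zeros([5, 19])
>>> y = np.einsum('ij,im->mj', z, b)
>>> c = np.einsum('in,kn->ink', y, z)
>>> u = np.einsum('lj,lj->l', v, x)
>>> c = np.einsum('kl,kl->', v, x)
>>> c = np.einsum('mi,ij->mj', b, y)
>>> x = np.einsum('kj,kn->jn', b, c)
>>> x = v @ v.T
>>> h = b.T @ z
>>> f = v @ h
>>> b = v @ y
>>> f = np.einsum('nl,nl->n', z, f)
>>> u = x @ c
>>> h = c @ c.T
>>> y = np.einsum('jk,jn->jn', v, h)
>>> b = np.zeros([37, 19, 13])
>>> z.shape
(19, 5)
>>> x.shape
(19, 19)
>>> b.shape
(37, 19, 13)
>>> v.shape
(19, 13)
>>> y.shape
(19, 19)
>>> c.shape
(19, 5)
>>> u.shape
(19, 5)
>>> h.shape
(19, 19)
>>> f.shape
(19,)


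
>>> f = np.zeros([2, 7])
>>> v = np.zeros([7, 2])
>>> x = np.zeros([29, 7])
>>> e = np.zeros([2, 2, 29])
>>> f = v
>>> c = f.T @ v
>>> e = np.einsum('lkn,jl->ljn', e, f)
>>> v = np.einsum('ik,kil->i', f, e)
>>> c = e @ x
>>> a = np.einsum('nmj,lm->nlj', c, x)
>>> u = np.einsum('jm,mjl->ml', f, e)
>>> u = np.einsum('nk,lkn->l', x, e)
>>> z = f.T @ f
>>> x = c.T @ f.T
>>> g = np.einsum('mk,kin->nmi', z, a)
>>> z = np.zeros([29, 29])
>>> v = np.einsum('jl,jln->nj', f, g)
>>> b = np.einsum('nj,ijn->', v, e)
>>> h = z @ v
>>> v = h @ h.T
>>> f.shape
(7, 2)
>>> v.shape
(29, 29)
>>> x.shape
(7, 7, 7)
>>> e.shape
(2, 7, 29)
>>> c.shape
(2, 7, 7)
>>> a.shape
(2, 29, 7)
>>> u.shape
(2,)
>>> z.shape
(29, 29)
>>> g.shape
(7, 2, 29)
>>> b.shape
()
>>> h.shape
(29, 7)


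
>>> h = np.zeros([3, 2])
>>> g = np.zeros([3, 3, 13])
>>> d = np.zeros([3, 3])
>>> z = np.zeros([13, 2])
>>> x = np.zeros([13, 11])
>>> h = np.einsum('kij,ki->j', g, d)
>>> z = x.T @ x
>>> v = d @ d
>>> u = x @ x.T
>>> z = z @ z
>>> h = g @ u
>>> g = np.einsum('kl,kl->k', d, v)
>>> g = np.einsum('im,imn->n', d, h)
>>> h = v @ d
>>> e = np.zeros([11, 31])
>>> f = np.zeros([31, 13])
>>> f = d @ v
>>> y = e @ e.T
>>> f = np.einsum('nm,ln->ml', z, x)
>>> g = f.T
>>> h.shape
(3, 3)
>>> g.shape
(13, 11)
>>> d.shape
(3, 3)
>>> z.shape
(11, 11)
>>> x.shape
(13, 11)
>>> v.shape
(3, 3)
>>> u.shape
(13, 13)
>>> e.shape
(11, 31)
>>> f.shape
(11, 13)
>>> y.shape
(11, 11)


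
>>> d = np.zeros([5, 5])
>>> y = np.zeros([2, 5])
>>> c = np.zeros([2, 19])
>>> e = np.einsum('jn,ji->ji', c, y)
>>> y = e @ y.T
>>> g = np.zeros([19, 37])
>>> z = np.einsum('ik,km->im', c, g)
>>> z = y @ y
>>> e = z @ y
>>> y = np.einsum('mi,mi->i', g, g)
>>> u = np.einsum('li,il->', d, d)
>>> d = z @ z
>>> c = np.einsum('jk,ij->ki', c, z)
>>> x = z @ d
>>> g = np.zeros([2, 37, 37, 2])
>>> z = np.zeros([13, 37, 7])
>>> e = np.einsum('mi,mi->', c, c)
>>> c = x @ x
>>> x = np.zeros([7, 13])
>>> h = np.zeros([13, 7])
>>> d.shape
(2, 2)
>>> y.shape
(37,)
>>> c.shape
(2, 2)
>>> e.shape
()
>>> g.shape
(2, 37, 37, 2)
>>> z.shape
(13, 37, 7)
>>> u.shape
()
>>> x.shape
(7, 13)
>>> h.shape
(13, 7)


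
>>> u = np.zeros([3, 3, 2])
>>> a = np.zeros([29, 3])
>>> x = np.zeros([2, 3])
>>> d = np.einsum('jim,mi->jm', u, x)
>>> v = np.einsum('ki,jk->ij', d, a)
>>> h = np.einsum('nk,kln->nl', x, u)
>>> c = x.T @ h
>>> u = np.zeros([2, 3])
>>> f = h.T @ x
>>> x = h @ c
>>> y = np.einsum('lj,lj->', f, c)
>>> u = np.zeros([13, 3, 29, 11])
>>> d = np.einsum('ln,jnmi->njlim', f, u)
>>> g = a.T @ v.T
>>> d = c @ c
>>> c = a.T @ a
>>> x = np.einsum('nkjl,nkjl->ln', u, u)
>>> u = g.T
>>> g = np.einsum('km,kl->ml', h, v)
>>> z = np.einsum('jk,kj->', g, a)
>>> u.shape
(2, 3)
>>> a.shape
(29, 3)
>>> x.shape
(11, 13)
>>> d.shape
(3, 3)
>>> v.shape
(2, 29)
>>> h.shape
(2, 3)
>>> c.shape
(3, 3)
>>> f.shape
(3, 3)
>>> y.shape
()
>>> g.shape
(3, 29)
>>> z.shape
()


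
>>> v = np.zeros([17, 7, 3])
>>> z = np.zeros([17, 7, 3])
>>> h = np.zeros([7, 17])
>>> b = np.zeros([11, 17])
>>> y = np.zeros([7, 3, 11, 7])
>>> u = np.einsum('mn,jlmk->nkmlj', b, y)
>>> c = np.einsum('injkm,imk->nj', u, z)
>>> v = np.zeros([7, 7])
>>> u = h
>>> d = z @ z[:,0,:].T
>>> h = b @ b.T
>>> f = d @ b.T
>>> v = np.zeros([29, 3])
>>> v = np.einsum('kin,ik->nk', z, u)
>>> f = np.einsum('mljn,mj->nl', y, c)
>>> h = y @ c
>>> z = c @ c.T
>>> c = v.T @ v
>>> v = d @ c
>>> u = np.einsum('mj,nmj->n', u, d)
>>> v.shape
(17, 7, 17)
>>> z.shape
(7, 7)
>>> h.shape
(7, 3, 11, 11)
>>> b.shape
(11, 17)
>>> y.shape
(7, 3, 11, 7)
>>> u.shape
(17,)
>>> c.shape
(17, 17)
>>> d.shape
(17, 7, 17)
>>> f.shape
(7, 3)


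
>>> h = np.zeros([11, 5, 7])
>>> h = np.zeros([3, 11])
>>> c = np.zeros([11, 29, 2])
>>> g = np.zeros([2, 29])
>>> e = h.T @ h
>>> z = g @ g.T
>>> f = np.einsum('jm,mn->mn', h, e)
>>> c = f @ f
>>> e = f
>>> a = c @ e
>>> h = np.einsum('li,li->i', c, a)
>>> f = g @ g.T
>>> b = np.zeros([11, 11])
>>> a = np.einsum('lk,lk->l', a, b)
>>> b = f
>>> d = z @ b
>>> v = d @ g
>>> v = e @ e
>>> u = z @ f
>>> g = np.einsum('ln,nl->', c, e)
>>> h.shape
(11,)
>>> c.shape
(11, 11)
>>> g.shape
()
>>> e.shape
(11, 11)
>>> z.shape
(2, 2)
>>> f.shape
(2, 2)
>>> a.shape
(11,)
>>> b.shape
(2, 2)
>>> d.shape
(2, 2)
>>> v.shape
(11, 11)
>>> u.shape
(2, 2)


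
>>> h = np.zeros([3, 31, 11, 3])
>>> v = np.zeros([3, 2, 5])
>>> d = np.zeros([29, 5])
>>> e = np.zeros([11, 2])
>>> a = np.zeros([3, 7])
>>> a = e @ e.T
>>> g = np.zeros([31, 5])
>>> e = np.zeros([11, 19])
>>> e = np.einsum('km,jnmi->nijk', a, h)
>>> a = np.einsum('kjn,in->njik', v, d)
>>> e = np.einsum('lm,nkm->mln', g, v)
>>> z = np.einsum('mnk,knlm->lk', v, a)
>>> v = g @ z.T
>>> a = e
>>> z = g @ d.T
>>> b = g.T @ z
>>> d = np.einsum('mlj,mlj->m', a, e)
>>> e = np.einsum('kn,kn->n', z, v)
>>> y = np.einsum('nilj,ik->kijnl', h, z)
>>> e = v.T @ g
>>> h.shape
(3, 31, 11, 3)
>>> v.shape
(31, 29)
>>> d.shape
(5,)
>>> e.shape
(29, 5)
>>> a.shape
(5, 31, 3)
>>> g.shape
(31, 5)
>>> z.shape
(31, 29)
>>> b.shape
(5, 29)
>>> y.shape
(29, 31, 3, 3, 11)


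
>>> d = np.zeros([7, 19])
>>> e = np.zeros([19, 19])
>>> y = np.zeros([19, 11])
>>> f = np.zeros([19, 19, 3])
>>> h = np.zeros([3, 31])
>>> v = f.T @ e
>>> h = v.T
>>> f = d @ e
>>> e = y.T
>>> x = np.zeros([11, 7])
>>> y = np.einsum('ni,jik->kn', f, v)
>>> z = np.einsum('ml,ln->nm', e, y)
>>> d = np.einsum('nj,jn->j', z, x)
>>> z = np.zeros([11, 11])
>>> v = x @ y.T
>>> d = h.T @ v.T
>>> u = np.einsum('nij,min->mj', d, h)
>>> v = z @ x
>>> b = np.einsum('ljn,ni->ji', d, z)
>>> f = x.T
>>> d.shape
(3, 19, 11)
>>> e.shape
(11, 19)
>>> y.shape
(19, 7)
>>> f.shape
(7, 11)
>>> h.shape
(19, 19, 3)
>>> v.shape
(11, 7)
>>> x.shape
(11, 7)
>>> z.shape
(11, 11)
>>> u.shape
(19, 11)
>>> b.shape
(19, 11)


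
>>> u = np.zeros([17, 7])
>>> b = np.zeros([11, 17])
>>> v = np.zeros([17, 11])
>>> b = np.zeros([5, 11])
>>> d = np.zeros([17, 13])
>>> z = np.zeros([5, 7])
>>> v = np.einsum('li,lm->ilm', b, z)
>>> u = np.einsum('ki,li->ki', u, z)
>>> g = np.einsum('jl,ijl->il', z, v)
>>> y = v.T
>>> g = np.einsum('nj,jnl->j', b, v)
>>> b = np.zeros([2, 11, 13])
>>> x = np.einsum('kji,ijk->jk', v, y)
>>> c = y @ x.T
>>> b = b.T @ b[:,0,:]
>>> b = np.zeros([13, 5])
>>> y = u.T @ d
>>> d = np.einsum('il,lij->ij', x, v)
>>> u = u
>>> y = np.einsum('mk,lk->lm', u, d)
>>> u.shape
(17, 7)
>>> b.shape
(13, 5)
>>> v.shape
(11, 5, 7)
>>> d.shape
(5, 7)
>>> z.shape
(5, 7)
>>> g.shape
(11,)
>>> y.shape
(5, 17)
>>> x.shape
(5, 11)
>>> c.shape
(7, 5, 5)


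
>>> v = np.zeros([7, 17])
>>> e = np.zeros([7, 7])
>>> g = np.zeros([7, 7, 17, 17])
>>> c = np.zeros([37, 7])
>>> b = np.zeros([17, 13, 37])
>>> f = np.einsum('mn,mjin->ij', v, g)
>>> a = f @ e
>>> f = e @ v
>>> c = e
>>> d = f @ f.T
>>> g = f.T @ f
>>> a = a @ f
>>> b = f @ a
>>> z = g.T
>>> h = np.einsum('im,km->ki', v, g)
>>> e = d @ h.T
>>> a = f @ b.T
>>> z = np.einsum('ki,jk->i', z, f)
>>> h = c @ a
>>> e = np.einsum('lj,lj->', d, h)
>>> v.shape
(7, 17)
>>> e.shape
()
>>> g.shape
(17, 17)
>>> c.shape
(7, 7)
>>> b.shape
(7, 17)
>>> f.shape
(7, 17)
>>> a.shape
(7, 7)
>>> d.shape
(7, 7)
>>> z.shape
(17,)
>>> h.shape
(7, 7)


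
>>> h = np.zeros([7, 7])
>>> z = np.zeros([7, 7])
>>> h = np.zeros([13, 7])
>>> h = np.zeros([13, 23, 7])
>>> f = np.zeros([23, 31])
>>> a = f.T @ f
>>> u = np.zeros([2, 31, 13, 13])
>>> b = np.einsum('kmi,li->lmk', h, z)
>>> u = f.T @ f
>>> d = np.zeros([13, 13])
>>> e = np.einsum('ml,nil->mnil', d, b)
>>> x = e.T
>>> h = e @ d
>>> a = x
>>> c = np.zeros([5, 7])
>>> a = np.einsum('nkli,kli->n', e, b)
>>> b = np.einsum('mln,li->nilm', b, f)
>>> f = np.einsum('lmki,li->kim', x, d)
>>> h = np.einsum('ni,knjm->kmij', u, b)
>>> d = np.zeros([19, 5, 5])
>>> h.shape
(13, 7, 31, 23)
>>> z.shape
(7, 7)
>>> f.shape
(7, 13, 23)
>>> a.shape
(13,)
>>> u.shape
(31, 31)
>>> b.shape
(13, 31, 23, 7)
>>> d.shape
(19, 5, 5)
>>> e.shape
(13, 7, 23, 13)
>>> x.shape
(13, 23, 7, 13)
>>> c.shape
(5, 7)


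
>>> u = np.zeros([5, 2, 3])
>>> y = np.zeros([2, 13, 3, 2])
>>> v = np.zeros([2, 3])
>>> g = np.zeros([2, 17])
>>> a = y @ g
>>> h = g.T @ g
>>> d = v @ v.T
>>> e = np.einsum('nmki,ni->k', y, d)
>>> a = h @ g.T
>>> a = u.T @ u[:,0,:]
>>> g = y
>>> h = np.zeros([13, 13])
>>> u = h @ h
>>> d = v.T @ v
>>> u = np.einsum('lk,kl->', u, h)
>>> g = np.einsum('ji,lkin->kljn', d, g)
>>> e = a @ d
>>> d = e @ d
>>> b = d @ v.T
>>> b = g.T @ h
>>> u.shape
()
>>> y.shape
(2, 13, 3, 2)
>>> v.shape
(2, 3)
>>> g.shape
(13, 2, 3, 2)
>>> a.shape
(3, 2, 3)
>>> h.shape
(13, 13)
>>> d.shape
(3, 2, 3)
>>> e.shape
(3, 2, 3)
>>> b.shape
(2, 3, 2, 13)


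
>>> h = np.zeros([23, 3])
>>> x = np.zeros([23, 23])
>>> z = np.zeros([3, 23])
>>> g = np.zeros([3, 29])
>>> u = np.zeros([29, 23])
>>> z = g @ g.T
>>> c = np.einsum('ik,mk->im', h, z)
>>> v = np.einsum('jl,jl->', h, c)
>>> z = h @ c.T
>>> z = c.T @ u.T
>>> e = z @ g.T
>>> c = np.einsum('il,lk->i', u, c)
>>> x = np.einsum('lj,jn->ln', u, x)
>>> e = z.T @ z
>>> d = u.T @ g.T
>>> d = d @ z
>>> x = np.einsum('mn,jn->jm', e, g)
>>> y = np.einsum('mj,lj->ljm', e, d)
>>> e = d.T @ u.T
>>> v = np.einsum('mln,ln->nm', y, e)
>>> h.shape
(23, 3)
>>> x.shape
(3, 29)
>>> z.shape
(3, 29)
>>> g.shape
(3, 29)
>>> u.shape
(29, 23)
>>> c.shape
(29,)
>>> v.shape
(29, 23)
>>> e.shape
(29, 29)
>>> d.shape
(23, 29)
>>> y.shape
(23, 29, 29)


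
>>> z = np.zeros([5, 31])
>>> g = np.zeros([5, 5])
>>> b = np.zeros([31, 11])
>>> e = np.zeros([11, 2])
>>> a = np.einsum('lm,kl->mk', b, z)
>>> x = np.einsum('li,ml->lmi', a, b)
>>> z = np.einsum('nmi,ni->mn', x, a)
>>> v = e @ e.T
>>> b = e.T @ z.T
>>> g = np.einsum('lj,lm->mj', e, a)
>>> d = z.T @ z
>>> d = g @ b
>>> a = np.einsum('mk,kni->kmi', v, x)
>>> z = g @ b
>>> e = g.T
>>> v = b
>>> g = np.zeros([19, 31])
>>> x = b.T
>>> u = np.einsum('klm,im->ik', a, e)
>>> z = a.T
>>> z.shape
(5, 11, 11)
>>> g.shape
(19, 31)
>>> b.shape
(2, 31)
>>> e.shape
(2, 5)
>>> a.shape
(11, 11, 5)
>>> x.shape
(31, 2)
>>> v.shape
(2, 31)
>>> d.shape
(5, 31)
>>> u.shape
(2, 11)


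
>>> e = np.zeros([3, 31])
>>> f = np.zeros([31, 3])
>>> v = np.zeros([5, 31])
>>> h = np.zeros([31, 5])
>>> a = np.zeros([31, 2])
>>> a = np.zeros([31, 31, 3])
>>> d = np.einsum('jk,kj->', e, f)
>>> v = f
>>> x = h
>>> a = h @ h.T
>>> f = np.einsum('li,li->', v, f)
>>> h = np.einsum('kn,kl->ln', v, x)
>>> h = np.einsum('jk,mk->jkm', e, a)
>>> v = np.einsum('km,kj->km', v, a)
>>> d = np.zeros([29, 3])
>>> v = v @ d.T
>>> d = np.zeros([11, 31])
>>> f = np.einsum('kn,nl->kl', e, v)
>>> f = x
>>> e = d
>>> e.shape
(11, 31)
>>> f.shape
(31, 5)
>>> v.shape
(31, 29)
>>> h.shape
(3, 31, 31)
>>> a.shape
(31, 31)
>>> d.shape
(11, 31)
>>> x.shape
(31, 5)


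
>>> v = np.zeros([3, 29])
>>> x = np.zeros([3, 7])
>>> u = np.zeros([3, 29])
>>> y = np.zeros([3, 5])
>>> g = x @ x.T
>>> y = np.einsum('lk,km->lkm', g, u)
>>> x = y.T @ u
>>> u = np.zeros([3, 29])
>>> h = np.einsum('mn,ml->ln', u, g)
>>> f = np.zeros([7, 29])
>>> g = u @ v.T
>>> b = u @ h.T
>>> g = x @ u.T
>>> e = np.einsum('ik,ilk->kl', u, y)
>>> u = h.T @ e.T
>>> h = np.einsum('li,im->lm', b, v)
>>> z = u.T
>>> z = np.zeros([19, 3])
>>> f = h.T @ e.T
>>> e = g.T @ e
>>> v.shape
(3, 29)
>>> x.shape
(29, 3, 29)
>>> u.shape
(29, 29)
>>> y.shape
(3, 3, 29)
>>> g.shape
(29, 3, 3)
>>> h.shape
(3, 29)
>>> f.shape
(29, 29)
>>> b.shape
(3, 3)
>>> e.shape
(3, 3, 3)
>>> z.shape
(19, 3)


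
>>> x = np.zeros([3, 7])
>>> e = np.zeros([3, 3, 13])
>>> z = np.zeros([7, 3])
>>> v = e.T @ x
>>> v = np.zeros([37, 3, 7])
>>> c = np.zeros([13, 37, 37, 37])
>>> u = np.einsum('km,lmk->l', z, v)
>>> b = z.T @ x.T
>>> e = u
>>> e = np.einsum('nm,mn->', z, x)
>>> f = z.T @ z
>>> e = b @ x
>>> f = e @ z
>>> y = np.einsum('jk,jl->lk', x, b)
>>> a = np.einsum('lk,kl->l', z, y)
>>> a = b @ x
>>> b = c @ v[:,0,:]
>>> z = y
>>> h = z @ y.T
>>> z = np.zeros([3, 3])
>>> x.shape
(3, 7)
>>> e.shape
(3, 7)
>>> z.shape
(3, 3)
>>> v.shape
(37, 3, 7)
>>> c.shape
(13, 37, 37, 37)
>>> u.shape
(37,)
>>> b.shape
(13, 37, 37, 7)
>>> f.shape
(3, 3)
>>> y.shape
(3, 7)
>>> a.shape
(3, 7)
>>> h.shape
(3, 3)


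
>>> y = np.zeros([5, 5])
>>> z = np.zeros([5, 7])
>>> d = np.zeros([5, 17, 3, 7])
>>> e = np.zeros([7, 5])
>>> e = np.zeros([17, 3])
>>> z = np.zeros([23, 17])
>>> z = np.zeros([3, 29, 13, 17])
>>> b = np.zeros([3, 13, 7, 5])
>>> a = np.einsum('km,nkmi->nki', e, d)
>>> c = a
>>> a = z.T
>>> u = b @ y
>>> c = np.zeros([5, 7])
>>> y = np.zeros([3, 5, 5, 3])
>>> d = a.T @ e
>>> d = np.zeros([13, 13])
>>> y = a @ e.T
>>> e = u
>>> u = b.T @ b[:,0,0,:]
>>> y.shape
(17, 13, 29, 17)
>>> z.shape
(3, 29, 13, 17)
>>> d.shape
(13, 13)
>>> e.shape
(3, 13, 7, 5)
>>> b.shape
(3, 13, 7, 5)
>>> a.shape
(17, 13, 29, 3)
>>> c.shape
(5, 7)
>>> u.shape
(5, 7, 13, 5)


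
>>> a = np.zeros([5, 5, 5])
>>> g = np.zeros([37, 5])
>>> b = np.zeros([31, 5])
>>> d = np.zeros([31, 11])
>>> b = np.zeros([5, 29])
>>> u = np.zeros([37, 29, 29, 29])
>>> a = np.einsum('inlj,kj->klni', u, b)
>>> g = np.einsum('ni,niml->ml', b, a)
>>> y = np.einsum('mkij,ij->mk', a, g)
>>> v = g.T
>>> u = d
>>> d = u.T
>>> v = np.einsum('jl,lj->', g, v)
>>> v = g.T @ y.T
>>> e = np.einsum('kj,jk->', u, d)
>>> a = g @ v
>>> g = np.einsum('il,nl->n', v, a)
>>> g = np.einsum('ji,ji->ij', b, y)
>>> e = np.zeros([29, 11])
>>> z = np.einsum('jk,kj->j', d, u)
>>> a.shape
(29, 5)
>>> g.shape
(29, 5)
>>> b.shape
(5, 29)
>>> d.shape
(11, 31)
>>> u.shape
(31, 11)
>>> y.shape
(5, 29)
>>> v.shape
(37, 5)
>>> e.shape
(29, 11)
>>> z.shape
(11,)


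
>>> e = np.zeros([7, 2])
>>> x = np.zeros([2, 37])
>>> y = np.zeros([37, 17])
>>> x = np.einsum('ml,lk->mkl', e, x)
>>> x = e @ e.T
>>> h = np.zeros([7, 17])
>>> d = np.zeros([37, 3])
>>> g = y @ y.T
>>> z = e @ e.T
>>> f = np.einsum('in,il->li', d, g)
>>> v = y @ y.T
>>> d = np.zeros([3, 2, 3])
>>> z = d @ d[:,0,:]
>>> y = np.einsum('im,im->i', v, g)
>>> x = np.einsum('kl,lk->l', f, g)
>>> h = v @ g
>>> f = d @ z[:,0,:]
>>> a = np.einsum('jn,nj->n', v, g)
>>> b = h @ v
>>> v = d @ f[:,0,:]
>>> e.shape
(7, 2)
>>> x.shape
(37,)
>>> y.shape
(37,)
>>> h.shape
(37, 37)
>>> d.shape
(3, 2, 3)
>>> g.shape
(37, 37)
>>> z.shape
(3, 2, 3)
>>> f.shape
(3, 2, 3)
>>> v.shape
(3, 2, 3)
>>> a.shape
(37,)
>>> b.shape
(37, 37)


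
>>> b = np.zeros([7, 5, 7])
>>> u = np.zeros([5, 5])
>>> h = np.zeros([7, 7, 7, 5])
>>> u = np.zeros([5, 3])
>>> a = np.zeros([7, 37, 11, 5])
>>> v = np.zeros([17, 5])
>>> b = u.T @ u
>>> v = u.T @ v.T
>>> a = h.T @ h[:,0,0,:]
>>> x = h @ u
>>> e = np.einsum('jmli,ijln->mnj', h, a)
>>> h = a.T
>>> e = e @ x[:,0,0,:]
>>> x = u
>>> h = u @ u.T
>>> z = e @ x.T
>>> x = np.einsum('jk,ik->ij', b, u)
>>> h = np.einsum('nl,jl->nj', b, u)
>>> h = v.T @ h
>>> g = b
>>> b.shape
(3, 3)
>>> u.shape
(5, 3)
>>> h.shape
(17, 5)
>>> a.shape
(5, 7, 7, 5)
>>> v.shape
(3, 17)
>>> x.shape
(5, 3)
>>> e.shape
(7, 5, 3)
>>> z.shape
(7, 5, 5)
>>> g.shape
(3, 3)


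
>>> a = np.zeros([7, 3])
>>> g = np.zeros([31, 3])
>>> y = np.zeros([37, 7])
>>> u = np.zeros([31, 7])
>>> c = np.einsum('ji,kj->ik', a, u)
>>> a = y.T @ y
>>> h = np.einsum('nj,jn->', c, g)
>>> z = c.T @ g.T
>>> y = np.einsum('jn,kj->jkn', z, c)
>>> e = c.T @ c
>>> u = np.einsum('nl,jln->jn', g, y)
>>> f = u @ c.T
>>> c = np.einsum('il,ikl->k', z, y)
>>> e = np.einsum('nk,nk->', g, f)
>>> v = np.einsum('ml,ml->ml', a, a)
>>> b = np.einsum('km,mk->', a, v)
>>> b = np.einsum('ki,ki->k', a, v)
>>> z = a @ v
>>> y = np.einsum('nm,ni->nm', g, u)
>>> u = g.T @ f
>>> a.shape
(7, 7)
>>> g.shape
(31, 3)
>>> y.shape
(31, 3)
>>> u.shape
(3, 3)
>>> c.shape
(3,)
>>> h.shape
()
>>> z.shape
(7, 7)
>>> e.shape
()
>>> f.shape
(31, 3)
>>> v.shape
(7, 7)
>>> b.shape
(7,)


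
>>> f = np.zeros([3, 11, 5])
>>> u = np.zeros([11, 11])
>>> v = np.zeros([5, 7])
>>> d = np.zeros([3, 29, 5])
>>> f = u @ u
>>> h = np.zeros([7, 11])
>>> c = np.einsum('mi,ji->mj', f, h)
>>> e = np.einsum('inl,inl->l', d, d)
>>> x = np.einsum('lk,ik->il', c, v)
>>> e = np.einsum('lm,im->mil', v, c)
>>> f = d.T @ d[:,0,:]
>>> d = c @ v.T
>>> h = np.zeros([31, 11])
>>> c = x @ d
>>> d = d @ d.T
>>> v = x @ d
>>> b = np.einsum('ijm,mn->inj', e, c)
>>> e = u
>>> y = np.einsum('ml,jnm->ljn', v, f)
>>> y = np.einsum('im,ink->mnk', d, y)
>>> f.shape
(5, 29, 5)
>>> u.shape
(11, 11)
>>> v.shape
(5, 11)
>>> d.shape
(11, 11)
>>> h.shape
(31, 11)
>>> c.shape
(5, 5)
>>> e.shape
(11, 11)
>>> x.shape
(5, 11)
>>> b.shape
(7, 5, 11)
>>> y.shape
(11, 5, 29)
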